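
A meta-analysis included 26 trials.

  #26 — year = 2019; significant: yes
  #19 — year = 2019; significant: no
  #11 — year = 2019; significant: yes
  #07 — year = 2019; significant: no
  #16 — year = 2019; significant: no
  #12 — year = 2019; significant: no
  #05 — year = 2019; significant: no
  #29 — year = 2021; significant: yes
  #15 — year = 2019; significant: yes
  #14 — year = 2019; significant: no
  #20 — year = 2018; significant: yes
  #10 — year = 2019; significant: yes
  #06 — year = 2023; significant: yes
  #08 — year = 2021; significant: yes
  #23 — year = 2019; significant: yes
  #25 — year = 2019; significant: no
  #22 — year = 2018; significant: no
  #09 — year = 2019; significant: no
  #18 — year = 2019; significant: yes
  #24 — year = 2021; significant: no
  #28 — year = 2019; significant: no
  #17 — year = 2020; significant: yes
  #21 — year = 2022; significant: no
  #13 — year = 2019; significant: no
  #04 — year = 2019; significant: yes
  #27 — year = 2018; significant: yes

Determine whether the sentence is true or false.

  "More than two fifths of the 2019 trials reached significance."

The determiner here denotes the relation: |A ∩ B| / |A| > 2/5.
|A| = 17, |A ∩ B| = 7, |A ∖ B| = 10.
|A ∩ B|/|A| = 7/17, so the statement is true.

True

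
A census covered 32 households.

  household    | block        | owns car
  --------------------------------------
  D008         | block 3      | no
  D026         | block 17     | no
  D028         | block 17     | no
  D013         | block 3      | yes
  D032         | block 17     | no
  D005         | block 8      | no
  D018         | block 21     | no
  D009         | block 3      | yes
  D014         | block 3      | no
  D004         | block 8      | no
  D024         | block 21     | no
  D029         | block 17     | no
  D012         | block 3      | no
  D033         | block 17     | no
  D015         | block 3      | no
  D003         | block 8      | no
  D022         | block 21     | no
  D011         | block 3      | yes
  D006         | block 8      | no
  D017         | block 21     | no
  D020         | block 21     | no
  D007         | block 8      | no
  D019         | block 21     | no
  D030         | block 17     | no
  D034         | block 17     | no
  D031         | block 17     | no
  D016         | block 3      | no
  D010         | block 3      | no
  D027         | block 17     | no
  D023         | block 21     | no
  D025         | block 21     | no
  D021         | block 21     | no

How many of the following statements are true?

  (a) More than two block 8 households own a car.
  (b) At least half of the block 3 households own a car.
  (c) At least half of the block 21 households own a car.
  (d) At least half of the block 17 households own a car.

0

(a) block 8: |A| = 5, |A ∩ B| = 0; needs |A ∩ B| > 2 — false.
(b) block 3: |A| = 9, |A ∩ B| = 3; needs |A ∩ B| ≥ |A ∖ B| — false.
(c) block 21: |A| = 9, |A ∩ B| = 0; needs |A ∩ B| ≥ |A ∖ B| — false.
(d) block 17: |A| = 9, |A ∩ B| = 0; needs |A ∩ B| ≥ |A ∖ B| — false.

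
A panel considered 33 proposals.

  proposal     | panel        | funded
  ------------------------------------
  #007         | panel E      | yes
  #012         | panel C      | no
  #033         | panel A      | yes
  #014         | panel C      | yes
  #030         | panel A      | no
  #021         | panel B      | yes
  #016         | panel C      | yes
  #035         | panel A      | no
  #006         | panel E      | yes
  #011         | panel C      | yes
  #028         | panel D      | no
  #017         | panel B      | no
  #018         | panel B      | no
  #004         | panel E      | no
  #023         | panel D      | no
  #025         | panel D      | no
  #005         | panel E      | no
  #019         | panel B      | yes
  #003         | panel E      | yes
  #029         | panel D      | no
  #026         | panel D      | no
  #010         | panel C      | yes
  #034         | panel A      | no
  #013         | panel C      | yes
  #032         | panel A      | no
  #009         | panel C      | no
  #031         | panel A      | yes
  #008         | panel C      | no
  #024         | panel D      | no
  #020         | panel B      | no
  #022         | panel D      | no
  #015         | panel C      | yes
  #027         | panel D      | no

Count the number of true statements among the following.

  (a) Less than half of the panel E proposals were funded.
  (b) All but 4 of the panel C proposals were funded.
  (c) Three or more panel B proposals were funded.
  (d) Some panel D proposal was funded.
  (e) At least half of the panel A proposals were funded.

0

(a) panel E: |A| = 5, |A ∩ B| = 3; needs |A ∩ B| < |A ∖ B| — false.
(b) panel C: |A| = 9, |A ∩ B| = 6; needs |A ∖ B| = 4 — false.
(c) panel B: |A| = 5, |A ∩ B| = 2; needs |A ∩ B| ≥ 3 — false.
(d) panel D: |A| = 8, |A ∩ B| = 0; needs A ∩ B ≠ ∅ (|A ∩ B| ≥ 1) — false.
(e) panel A: |A| = 6, |A ∩ B| = 2; needs |A ∩ B| ≥ |A ∖ B| — false.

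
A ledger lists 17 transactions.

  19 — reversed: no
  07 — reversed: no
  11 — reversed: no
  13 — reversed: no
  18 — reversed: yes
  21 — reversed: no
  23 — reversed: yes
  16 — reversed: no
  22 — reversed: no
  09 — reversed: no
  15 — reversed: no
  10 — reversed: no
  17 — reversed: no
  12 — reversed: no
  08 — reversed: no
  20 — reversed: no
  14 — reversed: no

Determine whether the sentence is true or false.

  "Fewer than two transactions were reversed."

False

'Fewer than two transactions were reversed' holds iff |A ∩ B| < 2.
|A| = 17, |A ∩ B| = 2, |A ∖ B| = 15.
|A ∩ B| = 2, so the statement is false.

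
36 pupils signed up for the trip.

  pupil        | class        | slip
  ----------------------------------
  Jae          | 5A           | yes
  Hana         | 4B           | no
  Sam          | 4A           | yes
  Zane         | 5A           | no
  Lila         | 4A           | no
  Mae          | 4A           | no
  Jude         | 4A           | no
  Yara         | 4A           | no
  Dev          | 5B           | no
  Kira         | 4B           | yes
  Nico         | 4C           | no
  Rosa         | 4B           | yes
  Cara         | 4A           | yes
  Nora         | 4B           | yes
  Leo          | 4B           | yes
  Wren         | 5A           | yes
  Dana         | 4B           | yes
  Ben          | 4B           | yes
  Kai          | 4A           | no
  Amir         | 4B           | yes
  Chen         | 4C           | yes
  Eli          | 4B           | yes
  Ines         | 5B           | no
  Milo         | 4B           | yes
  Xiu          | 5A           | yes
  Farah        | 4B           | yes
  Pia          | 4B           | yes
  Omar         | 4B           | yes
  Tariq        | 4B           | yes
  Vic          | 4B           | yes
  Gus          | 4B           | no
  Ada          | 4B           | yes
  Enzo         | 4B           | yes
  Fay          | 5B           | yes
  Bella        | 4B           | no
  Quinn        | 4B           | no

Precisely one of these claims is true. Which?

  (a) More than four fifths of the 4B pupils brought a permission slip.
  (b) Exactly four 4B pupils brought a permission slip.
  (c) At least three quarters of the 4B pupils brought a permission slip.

(c)

|A| = 20, |A ∩ B| = 16, |A ∖ B| = 4.
(a) requires |A ∩ B| / |A| > 4/5: false.
(b) requires |A ∩ B| = 4: false.
(c) requires |A ∩ B| / |A| ≥ 3/4: true.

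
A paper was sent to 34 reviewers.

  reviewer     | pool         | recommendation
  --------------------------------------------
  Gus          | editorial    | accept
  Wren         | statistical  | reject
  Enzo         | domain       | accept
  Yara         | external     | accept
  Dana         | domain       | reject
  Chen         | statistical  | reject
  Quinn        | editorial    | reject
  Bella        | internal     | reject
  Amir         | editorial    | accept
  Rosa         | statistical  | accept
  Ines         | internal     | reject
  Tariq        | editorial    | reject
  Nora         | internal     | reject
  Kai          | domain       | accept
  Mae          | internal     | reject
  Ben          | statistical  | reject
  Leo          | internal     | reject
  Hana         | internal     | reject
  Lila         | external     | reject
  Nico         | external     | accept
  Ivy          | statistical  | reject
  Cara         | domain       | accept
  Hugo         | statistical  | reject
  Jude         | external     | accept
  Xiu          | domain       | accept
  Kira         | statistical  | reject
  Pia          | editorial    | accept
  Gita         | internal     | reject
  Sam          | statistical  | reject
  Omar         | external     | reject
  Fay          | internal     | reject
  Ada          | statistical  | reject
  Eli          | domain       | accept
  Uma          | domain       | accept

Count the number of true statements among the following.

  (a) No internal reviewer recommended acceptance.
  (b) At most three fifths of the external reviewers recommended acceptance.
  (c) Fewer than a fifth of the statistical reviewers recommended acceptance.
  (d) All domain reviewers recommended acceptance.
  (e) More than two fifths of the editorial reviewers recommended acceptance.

(a) internal: |A| = 8, |A ∩ B| = 0; needs A ∩ B = ∅ (|A ∩ B| = 0) — true.
(b) external: |A| = 5, |A ∩ B| = 3; needs |A ∩ B| / |A| ≤ 3/5 — true.
(c) statistical: |A| = 9, |A ∩ B| = 1; needs |A ∩ B| / |A| < 1/5 — true.
(d) domain: |A| = 7, |A ∩ B| = 6; needs A ⊆ B, i.e. every element of A is in B (|A ∖ B| = 0) — false.
(e) editorial: |A| = 5, |A ∩ B| = 3; needs |A ∩ B| / |A| > 2/5 — true.

4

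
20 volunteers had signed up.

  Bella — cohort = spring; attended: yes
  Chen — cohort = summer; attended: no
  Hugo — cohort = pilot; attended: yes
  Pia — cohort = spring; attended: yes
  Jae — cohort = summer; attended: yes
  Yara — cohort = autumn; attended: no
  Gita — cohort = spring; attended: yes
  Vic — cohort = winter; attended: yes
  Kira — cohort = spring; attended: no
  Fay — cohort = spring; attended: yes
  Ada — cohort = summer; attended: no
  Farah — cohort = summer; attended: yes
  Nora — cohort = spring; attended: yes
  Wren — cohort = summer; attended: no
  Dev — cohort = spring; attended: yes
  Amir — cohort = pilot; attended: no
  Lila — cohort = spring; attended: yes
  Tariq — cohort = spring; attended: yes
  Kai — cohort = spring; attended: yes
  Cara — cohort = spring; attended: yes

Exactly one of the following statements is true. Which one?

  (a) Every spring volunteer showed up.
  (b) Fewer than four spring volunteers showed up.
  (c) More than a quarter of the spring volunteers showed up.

|A| = 11, |A ∩ B| = 10, |A ∖ B| = 1.
(a) requires A ⊆ B, i.e. every element of A is in B (|A ∖ B| = 0): false.
(b) requires |A ∩ B| < 4: false.
(c) requires |A ∩ B| / |A| > 1/4: true.

(c)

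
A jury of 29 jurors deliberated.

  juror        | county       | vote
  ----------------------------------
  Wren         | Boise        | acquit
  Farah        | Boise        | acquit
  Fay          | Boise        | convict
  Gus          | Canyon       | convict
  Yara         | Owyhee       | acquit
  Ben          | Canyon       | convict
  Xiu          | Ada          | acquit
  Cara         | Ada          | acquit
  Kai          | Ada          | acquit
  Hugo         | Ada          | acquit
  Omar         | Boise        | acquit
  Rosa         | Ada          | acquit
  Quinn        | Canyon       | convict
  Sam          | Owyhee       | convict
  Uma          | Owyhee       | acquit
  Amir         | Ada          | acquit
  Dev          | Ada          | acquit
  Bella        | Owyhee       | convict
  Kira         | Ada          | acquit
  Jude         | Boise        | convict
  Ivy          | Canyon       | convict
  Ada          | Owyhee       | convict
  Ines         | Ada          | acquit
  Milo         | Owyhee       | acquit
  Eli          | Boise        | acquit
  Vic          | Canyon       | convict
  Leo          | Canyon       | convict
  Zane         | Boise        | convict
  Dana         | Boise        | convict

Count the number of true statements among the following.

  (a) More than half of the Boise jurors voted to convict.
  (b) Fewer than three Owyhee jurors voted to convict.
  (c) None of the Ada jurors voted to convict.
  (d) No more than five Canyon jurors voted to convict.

1

(a) Boise: |A| = 8, |A ∩ B| = 4; needs |A ∩ B| > |A ∖ B| — false.
(b) Owyhee: |A| = 6, |A ∩ B| = 3; needs |A ∩ B| < 3 — false.
(c) Ada: |A| = 9, |A ∩ B| = 0; needs A ∩ B = ∅ (|A ∩ B| = 0) — true.
(d) Canyon: |A| = 6, |A ∩ B| = 6; needs |A ∩ B| ≤ 5 — false.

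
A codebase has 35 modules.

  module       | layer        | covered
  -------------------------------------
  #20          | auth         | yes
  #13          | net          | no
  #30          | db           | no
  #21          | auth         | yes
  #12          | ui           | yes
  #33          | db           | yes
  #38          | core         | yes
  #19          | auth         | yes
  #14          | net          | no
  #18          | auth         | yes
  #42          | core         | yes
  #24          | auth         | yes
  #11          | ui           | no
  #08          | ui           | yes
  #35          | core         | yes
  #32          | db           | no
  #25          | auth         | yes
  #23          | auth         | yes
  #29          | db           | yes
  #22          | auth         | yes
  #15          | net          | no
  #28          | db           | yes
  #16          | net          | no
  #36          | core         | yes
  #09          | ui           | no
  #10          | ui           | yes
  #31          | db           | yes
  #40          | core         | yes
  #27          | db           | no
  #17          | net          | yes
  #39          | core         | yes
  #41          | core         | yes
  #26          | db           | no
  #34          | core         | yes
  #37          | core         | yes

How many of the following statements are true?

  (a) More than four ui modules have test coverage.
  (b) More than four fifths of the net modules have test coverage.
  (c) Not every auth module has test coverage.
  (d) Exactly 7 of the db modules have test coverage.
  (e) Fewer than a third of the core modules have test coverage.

0

(a) ui: |A| = 5, |A ∩ B| = 3; needs |A ∩ B| > 4 — false.
(b) net: |A| = 5, |A ∩ B| = 1; needs |A ∩ B| / |A| > 4/5 — false.
(c) auth: |A| = 8, |A ∩ B| = 8; needs A ⊄ B (|A ∖ B| ≥ 1) — false.
(d) db: |A| = 8, |A ∩ B| = 4; needs |A ∩ B| = 7 — false.
(e) core: |A| = 9, |A ∩ B| = 9; needs |A ∩ B| / |A| < 1/3 — false.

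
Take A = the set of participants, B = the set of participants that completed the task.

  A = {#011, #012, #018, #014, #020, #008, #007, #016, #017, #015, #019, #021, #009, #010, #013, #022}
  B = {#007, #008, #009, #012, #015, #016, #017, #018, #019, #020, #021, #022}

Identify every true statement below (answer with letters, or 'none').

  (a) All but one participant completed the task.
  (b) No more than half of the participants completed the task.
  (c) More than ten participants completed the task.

|A| = 16, |A ∩ B| = 12, |A ∖ B| = 4.
(a) |A ∖ B| = 1: fails.
(b) |A ∩ B| ≤ |A ∖ B|: fails.
(c) |A ∩ B| > 10: holds.

(c)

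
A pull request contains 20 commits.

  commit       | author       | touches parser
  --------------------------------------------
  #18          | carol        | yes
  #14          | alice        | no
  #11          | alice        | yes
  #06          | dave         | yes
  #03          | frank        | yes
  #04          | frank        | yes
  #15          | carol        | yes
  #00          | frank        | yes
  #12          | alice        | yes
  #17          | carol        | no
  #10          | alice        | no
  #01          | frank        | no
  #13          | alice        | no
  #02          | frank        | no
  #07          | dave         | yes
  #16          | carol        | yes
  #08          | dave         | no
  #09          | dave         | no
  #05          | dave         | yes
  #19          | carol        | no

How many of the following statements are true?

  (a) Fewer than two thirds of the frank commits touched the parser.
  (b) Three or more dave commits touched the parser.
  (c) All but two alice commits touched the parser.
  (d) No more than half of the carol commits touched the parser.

2

(a) frank: |A| = 5, |A ∩ B| = 3; needs |A ∩ B| / |A| < 2/3 — true.
(b) dave: |A| = 5, |A ∩ B| = 3; needs |A ∩ B| ≥ 3 — true.
(c) alice: |A| = 5, |A ∩ B| = 2; needs |A ∖ B| = 2 — false.
(d) carol: |A| = 5, |A ∩ B| = 3; needs |A ∩ B| ≤ |A ∖ B| — false.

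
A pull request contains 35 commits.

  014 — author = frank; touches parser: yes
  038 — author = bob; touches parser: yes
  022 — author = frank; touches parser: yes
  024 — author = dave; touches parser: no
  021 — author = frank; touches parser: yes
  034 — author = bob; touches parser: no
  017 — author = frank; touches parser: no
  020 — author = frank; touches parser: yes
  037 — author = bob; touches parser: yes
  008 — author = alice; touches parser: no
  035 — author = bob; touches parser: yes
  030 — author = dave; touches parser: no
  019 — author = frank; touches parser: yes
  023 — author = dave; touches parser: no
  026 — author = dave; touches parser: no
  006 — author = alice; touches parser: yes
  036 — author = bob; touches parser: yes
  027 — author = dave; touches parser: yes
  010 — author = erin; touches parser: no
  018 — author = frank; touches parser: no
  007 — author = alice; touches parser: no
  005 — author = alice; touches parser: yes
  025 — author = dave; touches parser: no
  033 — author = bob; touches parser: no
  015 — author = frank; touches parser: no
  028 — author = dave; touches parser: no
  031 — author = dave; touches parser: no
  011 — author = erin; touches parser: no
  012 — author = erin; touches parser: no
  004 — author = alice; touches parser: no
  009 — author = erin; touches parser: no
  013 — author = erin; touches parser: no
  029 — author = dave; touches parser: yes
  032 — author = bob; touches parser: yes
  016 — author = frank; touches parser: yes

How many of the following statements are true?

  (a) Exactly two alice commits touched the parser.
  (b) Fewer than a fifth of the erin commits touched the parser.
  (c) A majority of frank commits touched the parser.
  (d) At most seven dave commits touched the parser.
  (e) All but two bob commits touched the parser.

5

(a) alice: |A| = 5, |A ∩ B| = 2; needs |A ∩ B| = 2 — true.
(b) erin: |A| = 5, |A ∩ B| = 0; needs |A ∩ B| / |A| < 1/5 — true.
(c) frank: |A| = 9, |A ∩ B| = 6; needs |A ∩ B| > |A ∖ B| — true.
(d) dave: |A| = 9, |A ∩ B| = 2; needs |A ∩ B| ≤ 7 — true.
(e) bob: |A| = 7, |A ∩ B| = 5; needs |A ∖ B| = 2 — true.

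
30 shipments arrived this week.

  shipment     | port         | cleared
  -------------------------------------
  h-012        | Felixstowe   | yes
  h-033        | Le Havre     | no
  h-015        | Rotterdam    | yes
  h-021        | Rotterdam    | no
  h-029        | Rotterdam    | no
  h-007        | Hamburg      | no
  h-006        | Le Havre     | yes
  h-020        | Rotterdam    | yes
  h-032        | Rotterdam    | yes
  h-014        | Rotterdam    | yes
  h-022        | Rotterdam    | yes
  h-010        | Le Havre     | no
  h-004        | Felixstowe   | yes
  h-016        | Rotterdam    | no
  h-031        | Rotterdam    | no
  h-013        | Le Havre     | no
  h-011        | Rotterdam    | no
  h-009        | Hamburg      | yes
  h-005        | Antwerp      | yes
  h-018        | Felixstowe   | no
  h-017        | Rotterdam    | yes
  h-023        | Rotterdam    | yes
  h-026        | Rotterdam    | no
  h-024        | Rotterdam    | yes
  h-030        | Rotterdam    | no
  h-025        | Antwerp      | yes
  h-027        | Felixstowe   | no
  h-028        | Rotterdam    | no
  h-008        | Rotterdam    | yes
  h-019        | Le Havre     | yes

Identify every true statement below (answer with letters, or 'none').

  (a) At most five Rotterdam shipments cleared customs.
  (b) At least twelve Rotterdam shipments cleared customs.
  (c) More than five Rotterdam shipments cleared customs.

|A| = 17, |A ∩ B| = 9, |A ∖ B| = 8.
(a) |A ∩ B| ≤ 5: fails.
(b) |A ∩ B| ≥ 12: fails.
(c) |A ∩ B| > 5: holds.

(c)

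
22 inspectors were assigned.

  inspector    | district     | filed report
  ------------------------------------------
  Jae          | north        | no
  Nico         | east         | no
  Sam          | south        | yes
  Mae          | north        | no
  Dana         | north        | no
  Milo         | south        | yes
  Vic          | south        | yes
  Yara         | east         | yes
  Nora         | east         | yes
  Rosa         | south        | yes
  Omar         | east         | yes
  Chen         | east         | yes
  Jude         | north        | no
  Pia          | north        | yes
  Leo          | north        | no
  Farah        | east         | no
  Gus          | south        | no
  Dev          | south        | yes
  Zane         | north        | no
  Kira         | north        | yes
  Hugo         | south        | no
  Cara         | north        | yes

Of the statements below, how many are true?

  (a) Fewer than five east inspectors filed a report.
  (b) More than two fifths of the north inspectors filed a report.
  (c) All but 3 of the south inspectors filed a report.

(a) east: |A| = 6, |A ∩ B| = 4; needs |A ∩ B| < 5 — true.
(b) north: |A| = 9, |A ∩ B| = 3; needs |A ∩ B| / |A| > 2/5 — false.
(c) south: |A| = 7, |A ∩ B| = 5; needs |A ∖ B| = 3 — false.

1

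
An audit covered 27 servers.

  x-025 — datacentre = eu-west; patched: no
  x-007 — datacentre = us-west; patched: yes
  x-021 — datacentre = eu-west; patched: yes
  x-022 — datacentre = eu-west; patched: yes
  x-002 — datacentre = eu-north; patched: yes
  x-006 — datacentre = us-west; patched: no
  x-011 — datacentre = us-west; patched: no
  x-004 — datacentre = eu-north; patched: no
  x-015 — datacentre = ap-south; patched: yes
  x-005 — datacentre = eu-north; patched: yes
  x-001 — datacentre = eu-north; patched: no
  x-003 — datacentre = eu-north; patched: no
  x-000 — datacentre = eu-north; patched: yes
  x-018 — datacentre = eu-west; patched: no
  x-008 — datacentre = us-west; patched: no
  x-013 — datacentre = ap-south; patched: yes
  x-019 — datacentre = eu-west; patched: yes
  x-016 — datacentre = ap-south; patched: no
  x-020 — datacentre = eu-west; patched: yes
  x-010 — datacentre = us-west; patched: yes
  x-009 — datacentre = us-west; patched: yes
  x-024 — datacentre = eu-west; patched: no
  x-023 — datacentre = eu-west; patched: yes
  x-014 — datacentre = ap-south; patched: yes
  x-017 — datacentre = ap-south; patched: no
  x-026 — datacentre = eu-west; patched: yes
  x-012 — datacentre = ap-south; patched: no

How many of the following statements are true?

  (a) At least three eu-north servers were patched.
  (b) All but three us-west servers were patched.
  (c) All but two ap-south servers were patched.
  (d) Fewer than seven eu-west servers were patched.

(a) eu-north: |A| = 6, |A ∩ B| = 3; needs |A ∩ B| ≥ 3 — true.
(b) us-west: |A| = 6, |A ∩ B| = 3; needs |A ∖ B| = 3 — true.
(c) ap-south: |A| = 6, |A ∩ B| = 3; needs |A ∖ B| = 2 — false.
(d) eu-west: |A| = 9, |A ∩ B| = 6; needs |A ∩ B| < 7 — true.

3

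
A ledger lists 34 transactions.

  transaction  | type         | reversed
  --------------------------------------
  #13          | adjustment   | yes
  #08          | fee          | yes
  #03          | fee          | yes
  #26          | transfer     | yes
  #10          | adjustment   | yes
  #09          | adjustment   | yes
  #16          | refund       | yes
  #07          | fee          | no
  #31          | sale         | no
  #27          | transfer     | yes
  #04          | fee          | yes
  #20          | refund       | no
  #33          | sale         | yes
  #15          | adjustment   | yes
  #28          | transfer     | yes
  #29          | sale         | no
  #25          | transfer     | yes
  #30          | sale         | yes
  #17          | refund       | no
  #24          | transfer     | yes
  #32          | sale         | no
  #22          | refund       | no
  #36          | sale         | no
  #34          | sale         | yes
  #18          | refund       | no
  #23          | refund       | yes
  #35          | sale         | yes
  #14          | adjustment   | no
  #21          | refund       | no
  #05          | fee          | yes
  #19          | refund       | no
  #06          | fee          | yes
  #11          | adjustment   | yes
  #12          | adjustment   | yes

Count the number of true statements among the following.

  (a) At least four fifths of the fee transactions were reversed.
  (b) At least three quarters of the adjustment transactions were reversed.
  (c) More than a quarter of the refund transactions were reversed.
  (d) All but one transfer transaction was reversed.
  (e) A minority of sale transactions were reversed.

(a) fee: |A| = 6, |A ∩ B| = 5; needs |A ∩ B| / |A| ≥ 4/5 — true.
(b) adjustment: |A| = 7, |A ∩ B| = 6; needs |A ∩ B| / |A| ≥ 3/4 — true.
(c) refund: |A| = 8, |A ∩ B| = 2; needs |A ∩ B| / |A| > 1/4 — false.
(d) transfer: |A| = 5, |A ∩ B| = 5; needs |A ∖ B| = 1 — false.
(e) sale: |A| = 8, |A ∩ B| = 4; needs |A ∩ B| < |A ∖ B| — false.

2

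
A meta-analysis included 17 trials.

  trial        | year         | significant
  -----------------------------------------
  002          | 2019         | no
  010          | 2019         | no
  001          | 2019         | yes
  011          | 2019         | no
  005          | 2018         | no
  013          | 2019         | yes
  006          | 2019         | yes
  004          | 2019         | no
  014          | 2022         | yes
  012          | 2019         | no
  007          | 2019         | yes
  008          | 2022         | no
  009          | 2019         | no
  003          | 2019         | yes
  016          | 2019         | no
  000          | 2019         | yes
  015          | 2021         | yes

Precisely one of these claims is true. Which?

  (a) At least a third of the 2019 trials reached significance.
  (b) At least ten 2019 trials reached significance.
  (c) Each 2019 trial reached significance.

(a)

|A| = 13, |A ∩ B| = 6, |A ∖ B| = 7.
(a) requires |A ∩ B| / |A| ≥ 1/3: true.
(b) requires |A ∩ B| ≥ 10: false.
(c) requires A ⊆ B, i.e. every element of A is in B (|A ∖ B| = 0): false.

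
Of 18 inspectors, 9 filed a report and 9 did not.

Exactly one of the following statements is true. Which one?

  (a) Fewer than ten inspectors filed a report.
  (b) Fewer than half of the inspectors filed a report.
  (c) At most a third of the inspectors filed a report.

(a)

|A| = 18, |A ∩ B| = 9, |A ∖ B| = 9.
(a) requires |A ∩ B| < 10: true.
(b) requires |A ∩ B| < |A ∖ B|: false.
(c) requires |A ∩ B| / |A| ≤ 1/3: false.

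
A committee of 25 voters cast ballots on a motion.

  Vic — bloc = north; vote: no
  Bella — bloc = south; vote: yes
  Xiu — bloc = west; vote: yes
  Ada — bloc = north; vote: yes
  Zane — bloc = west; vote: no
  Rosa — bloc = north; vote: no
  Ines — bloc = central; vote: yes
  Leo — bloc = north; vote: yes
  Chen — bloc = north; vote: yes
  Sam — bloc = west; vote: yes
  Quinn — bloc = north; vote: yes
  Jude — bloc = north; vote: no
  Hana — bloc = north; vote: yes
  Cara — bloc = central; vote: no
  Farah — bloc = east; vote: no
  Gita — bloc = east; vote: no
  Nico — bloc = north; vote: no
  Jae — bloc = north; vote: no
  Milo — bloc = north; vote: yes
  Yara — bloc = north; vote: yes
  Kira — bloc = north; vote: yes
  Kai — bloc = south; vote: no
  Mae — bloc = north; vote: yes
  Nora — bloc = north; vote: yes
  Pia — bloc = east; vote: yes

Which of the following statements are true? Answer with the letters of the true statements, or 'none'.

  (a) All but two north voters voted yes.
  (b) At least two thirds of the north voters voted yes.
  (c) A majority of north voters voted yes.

(b), (c)

|A| = 15, |A ∩ B| = 10, |A ∖ B| = 5.
(a) |A ∖ B| = 2: fails.
(b) |A ∩ B| / |A| ≥ 2/3: holds.
(c) |A ∩ B| > |A ∖ B|: holds.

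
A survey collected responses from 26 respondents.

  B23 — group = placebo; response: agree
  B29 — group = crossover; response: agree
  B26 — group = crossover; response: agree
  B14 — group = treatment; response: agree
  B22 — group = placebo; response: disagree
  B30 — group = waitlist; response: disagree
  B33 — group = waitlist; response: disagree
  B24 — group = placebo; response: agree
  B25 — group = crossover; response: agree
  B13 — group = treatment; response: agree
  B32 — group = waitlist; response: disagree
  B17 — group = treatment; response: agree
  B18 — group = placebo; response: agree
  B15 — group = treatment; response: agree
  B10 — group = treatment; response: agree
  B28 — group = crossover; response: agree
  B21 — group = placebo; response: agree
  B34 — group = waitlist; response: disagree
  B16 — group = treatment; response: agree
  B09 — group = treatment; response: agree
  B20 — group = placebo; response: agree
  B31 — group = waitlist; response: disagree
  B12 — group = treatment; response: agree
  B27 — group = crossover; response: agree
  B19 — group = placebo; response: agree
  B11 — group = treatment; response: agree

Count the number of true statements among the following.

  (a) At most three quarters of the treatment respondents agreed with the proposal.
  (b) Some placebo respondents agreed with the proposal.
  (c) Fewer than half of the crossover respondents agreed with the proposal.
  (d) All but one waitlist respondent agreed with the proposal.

(a) treatment: |A| = 9, |A ∩ B| = 9; needs |A ∩ B| / |A| ≤ 3/4 — false.
(b) placebo: |A| = 7, |A ∩ B| = 6; needs A ∩ B ≠ ∅ (|A ∩ B| ≥ 1) — true.
(c) crossover: |A| = 5, |A ∩ B| = 5; needs |A ∩ B| < |A ∖ B| — false.
(d) waitlist: |A| = 5, |A ∩ B| = 0; needs |A ∖ B| = 1 — false.

1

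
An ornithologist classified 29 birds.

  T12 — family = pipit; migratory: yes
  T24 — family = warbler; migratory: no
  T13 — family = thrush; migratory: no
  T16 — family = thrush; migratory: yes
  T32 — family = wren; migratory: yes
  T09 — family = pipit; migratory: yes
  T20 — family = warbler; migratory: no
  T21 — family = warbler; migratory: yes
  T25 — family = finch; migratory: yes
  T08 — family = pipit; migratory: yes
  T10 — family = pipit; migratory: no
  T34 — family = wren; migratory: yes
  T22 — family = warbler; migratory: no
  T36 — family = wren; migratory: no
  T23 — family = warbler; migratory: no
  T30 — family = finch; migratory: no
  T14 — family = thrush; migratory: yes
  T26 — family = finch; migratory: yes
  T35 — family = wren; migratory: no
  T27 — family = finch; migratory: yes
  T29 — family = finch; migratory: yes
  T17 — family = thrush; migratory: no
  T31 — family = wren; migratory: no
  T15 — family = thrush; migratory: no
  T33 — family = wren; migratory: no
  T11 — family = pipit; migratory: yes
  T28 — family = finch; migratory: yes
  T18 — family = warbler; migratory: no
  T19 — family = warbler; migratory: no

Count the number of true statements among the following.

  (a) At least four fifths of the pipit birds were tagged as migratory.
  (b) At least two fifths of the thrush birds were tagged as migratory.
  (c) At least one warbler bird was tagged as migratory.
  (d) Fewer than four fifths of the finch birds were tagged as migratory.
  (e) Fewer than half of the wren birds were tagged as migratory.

(a) pipit: |A| = 5, |A ∩ B| = 4; needs |A ∩ B| / |A| ≥ 4/5 — true.
(b) thrush: |A| = 5, |A ∩ B| = 2; needs |A ∩ B| / |A| ≥ 2/5 — true.
(c) warbler: |A| = 7, |A ∩ B| = 1; needs A ∩ B ≠ ∅ (|A ∩ B| ≥ 1) — true.
(d) finch: |A| = 6, |A ∩ B| = 5; needs |A ∩ B| / |A| < 4/5 — false.
(e) wren: |A| = 6, |A ∩ B| = 2; needs |A ∩ B| < |A ∖ B| — true.

4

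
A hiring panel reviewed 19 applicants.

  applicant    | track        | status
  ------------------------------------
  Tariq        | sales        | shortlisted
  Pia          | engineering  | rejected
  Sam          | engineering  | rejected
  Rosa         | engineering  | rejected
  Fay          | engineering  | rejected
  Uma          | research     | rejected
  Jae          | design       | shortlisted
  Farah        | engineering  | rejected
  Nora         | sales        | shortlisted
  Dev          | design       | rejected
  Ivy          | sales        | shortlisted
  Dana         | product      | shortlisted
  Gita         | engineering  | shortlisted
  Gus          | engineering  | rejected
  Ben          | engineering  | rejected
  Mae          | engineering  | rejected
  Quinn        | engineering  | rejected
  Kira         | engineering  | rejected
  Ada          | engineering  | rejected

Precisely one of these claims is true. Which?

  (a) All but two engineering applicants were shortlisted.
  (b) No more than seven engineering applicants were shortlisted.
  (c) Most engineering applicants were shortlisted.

(b)

|A| = 12, |A ∩ B| = 1, |A ∖ B| = 11.
(a) requires |A ∖ B| = 2: false.
(b) requires |A ∩ B| ≤ 7: true.
(c) requires |A ∩ B| > |A ∖ B|: false.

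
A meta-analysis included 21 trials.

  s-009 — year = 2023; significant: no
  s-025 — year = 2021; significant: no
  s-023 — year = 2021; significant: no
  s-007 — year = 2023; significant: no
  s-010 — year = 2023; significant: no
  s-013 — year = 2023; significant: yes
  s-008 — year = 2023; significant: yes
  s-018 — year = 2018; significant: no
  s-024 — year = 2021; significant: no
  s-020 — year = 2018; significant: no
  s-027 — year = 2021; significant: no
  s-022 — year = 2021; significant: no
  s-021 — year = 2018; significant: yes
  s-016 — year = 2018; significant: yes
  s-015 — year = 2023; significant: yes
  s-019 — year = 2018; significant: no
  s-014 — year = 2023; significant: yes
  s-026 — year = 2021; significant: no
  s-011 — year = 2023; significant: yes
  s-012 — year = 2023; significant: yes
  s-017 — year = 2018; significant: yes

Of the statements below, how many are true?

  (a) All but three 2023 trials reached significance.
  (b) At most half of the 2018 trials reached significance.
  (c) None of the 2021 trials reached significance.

3

(a) 2023: |A| = 9, |A ∩ B| = 6; needs |A ∖ B| = 3 — true.
(b) 2018: |A| = 6, |A ∩ B| = 3; needs |A ∩ B| ≤ |A ∖ B| — true.
(c) 2021: |A| = 6, |A ∩ B| = 0; needs A ∩ B = ∅ (|A ∩ B| = 0) — true.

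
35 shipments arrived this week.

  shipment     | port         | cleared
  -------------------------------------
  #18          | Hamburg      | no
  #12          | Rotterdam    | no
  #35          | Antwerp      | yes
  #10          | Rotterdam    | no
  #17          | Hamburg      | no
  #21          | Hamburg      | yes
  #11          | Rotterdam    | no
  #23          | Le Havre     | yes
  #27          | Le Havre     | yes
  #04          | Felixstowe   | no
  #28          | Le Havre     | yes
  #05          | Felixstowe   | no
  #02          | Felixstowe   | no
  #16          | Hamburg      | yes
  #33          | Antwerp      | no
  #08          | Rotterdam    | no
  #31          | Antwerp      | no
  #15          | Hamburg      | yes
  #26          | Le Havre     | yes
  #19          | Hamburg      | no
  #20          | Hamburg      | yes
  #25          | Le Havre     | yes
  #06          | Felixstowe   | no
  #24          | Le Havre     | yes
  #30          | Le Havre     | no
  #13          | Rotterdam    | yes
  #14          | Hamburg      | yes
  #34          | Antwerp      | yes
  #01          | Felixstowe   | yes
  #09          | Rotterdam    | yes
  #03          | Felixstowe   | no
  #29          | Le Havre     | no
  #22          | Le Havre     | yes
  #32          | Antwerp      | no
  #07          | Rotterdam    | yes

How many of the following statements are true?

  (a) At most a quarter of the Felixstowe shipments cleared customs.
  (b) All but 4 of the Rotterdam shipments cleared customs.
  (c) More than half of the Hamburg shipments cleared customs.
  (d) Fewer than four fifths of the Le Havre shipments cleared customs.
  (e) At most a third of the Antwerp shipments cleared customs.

4

(a) Felixstowe: |A| = 6, |A ∩ B| = 1; needs |A ∩ B| / |A| ≤ 1/4 — true.
(b) Rotterdam: |A| = 7, |A ∩ B| = 3; needs |A ∖ B| = 4 — true.
(c) Hamburg: |A| = 8, |A ∩ B| = 5; needs |A ∩ B| > |A ∖ B| — true.
(d) Le Havre: |A| = 9, |A ∩ B| = 7; needs |A ∩ B| / |A| < 4/5 — true.
(e) Antwerp: |A| = 5, |A ∩ B| = 2; needs |A ∩ B| / |A| ≤ 1/3 — false.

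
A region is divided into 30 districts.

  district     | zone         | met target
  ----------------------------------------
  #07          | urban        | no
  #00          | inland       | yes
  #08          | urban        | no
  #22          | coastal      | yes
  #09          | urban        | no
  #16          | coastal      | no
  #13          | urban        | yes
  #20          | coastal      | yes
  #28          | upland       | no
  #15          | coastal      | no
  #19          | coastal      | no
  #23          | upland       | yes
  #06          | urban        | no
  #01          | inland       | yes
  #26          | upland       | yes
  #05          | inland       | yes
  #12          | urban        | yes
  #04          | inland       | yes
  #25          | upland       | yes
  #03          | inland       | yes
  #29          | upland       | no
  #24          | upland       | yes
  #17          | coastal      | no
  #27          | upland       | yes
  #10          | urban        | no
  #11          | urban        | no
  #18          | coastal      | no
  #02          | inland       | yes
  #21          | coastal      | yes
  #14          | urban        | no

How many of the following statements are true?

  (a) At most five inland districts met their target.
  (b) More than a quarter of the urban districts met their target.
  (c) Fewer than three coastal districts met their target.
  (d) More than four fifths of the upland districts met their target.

(a) inland: |A| = 6, |A ∩ B| = 6; needs |A ∩ B| ≤ 5 — false.
(b) urban: |A| = 9, |A ∩ B| = 2; needs |A ∩ B| / |A| > 1/4 — false.
(c) coastal: |A| = 8, |A ∩ B| = 3; needs |A ∩ B| < 3 — false.
(d) upland: |A| = 7, |A ∩ B| = 5; needs |A ∩ B| / |A| > 4/5 — false.

0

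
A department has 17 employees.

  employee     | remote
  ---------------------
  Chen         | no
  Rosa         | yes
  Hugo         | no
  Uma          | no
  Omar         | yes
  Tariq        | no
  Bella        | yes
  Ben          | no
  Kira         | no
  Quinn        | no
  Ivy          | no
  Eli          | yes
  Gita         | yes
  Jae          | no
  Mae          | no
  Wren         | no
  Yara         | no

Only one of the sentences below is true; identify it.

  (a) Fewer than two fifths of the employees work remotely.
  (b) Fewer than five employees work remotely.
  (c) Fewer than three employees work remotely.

|A| = 17, |A ∩ B| = 5, |A ∖ B| = 12.
(a) requires |A ∩ B| / |A| < 2/5: true.
(b) requires |A ∩ B| < 5: false.
(c) requires |A ∩ B| < 3: false.

(a)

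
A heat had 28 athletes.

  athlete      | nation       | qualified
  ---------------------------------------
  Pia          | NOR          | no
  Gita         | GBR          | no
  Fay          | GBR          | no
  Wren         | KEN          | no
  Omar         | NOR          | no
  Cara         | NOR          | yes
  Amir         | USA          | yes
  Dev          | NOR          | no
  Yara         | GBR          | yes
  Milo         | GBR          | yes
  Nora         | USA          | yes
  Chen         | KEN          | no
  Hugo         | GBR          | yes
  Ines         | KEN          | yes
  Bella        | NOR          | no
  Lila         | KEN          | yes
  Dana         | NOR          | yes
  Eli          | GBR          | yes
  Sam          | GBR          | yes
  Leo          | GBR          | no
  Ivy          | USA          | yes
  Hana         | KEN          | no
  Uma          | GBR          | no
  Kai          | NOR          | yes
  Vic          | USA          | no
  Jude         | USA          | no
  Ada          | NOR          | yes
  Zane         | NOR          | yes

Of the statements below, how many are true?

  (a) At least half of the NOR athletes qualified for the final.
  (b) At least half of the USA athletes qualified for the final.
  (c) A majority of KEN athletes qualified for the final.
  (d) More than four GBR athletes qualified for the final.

(a) NOR: |A| = 9, |A ∩ B| = 5; needs |A ∩ B| ≥ |A ∖ B| — true.
(b) USA: |A| = 5, |A ∩ B| = 3; needs |A ∩ B| ≥ |A ∖ B| — true.
(c) KEN: |A| = 5, |A ∩ B| = 2; needs |A ∩ B| > |A ∖ B| — false.
(d) GBR: |A| = 9, |A ∩ B| = 5; needs |A ∩ B| > 4 — true.

3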